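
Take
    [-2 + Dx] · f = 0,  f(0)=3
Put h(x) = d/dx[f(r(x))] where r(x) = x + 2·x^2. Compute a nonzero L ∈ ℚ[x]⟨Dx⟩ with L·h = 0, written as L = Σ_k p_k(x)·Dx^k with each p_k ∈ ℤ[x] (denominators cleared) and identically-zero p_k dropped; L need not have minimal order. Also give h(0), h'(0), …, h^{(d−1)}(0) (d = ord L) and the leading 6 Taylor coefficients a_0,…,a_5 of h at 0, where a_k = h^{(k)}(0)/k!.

L = (6 + 16·x + 32·x^2) + (-1 - 4·x)·Dx  (order 1).
h: a_k = 6, 36, 84, 200, 324, 2648/5, …
ICs: h(0) = 6.

f: a_k = 3, 6, 6, 4, 2, 4/5, …
f∘r: x↦r, Dx↦Dx/r' in L_f ⇒ L₀.
h=h₀': d/dx-closure on L₀ ⇒ L.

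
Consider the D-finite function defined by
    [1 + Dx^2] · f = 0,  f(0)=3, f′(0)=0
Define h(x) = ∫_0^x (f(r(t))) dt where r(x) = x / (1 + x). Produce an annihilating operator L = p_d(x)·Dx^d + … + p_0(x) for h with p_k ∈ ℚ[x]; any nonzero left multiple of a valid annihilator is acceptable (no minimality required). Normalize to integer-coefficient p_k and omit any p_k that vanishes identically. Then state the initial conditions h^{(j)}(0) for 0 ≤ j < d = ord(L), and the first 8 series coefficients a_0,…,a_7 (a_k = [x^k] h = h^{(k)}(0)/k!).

L = Dx + (2 + 6·x + 6·x^2 + 2·x^3)·Dx^2 + (1 + 4·x + 6·x^2 + 4·x^3 + x^4)·Dx^3  (order 3).
h: a_k = 0, 3, 0, -1/2, 3/4, -7/8, 11/12, -1501/1680, …
ICs: h(0) = 0, h′(0) = 3, h′′(0) = 0.

f: a_k = 3, 0, -3/2, 0, 1/8, 0, -1/240, 0, …
Change of var in L_f (x↦r) gives L₀.
h=∫h₀ ⇒ L = L₀·Dx.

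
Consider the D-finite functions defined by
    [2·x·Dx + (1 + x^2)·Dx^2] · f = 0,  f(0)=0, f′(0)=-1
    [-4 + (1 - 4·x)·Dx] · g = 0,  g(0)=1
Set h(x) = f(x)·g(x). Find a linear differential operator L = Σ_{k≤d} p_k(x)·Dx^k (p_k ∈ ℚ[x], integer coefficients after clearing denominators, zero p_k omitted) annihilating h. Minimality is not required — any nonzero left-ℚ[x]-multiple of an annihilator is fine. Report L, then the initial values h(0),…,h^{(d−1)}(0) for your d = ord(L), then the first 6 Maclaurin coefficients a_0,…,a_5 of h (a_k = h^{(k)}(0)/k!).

L = 8·x + (8 - 2·x + 16·x^2)·Dx + (-1 + 4·x - x^2 + 4·x^3)·Dx^2  (order 2).
h: a_k = 0, -1, -4, -47/3, -188/3, -3763/15, …
ICs: h(0) = 0, h′(0) = -1.

f: a_k = 0, -1, 0, 1/3, 0, -1/5, …
g: a_k = 1, 4, 16, 64, 256, 1024, …
L₀ := L_f ⊗_s L_g (sym. prod.), ord ≤ 2.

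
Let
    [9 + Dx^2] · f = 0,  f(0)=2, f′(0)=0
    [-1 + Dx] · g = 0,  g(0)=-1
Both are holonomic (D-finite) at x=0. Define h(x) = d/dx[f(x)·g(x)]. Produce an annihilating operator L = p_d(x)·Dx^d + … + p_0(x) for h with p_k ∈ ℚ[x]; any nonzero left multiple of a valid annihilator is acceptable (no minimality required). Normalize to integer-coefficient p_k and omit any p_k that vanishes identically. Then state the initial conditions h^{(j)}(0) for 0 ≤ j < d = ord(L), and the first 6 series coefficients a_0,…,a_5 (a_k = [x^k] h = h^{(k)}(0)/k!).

f: a_k = 2, 0, -9, 0, 27/4, 0, …
g: a_k = -1, -1, -1/2, -1/6, -1/24, -1/120, …
h₀=f·g: eliminate ⇒ L₀, order ≤ 2·1.
Differentiate: ansatz ord ≤ ord L₀ ⇒ L.
L = 10 - 2·Dx + Dx^2  (order 2).
h: a_k = -2, 16, 26, -28/3, -79/3, -88/15, …
ICs: h(0) = -2, h′(0) = 16.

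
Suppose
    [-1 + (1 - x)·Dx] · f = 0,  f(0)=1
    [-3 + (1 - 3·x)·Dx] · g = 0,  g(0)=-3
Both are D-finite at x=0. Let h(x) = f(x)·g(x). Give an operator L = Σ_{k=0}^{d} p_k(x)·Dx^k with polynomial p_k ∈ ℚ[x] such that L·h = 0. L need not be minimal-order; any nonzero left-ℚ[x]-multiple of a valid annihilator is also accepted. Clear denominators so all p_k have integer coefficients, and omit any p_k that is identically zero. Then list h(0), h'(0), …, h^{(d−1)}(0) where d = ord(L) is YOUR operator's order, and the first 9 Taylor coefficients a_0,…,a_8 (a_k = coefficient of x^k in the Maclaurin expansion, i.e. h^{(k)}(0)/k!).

f: a_k = 1, 1, 1, 1, 1, 1, 1, 1, 1, …
g: a_k = -3, -9, -27, -81, -243, -729, -2187, -6561, -19683, …
h₀=f·g: eliminate ⇒ L₀, order ≤ 1·1.
L = (-4 + 6·x) + (1 - 4·x + 3·x^2)·Dx  (order 1).
h: a_k = -3, -12, -39, -120, -363, -1092, -3279, -9840, -29523, …
ICs: h(0) = -3.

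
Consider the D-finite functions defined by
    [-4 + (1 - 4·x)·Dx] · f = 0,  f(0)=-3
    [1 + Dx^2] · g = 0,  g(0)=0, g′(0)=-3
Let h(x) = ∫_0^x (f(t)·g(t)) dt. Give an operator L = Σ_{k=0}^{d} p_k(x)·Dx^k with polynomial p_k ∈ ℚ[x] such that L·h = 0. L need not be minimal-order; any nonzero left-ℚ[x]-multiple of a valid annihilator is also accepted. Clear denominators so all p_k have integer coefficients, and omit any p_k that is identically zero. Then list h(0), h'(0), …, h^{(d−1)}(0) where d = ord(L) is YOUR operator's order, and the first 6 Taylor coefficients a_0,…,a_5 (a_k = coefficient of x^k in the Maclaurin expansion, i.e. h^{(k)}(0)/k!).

f: a_k = -3, -12, -48, -192, -768, -3072, …
g: a_k = 0, -3, 0, 1/2, 0, -1/40, …
L₀ := L_f ⊗_s L_g (sym. prod.), ord ≤ 2.
∫: right-multiply L₀ by Dx.
L = (-1 + 4·x)·Dx + 8·Dx^2 + (-1 + 4·x)·Dx^3  (order 3).
h: a_k = 0, 0, 9/2, 12, 285/8, 114, …
ICs: h(0) = 0, h′(0) = 0, h′′(0) = 9.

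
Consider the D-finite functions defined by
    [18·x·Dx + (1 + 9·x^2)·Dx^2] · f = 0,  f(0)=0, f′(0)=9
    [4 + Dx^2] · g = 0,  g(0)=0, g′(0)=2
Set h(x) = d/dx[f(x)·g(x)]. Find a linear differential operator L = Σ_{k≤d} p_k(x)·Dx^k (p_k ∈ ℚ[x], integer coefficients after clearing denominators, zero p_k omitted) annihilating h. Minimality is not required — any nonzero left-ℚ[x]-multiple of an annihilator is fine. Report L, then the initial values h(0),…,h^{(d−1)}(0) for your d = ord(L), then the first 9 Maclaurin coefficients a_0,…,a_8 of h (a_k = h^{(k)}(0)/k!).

f: a_k = 0, 9, 0, -27, 0, 729/5, 0, -6561/7, 0, …
g: a_k = 0, 2, 0, -4/3, 0, 4/15, 0, -8/315, 0, …
h₀=f·g: eliminate ⇒ L₀, order ≤ 2·2.
h=h₀': d/dx-closure on L₀ ⇒ L.
L = (52480 + 1115424·x^2 + 18751824·x^4 + 15209856·x^6 + 3464208·x^8 - 11337408·x^10 + 34012224·x^12) + (31032·x + 1320624·x^3 + 10701720·x^5 + 13646880·x^7 + 18895680·x^9 + 34012224·x^11)·Dx + (13640 + 300780·x^2 + 4978584·x^4 + 5269212·x^6 + 3621672·x^8 + 2834352·x^10 + 17006112·x^12)·Dx^2 + (7758·x + 330156·x^3 + 2675430·x^5 + 3411720·x^7 + 4723920·x^9 + 8503056·x^11)·Dx^3 + (130 + 5481·x^2 + 72657·x^4 + 366687·x^6 + 688905·x^8 + 1417176·x^10 + 2125764·x^12)·Dx^4  (order 4).
h: a_k = 0, 36, 0, -264, 0, 1980, 0, -83056/5, 0, …
ICs: h(0) = 0, h′(0) = 36, h′′(0) = 0, h′′′(0) = -1584.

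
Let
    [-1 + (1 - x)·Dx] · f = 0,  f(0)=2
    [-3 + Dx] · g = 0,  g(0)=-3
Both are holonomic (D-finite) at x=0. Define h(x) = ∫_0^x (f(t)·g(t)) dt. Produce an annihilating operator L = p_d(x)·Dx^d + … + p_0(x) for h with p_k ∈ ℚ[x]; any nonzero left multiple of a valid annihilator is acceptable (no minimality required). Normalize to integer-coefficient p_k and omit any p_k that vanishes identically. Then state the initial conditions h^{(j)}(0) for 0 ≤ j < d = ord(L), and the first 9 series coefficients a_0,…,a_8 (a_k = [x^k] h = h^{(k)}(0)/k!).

f: a_k = 2, 2, 2, 2, 2, 2, 2, 2, 2, …
g: a_k = -3, -9, -27/2, -27/2, -81/8, -243/40, -243/80, -729/560, -2187/4480, …
L₀ := L_f ⊗_s L_g (sym. prod.), ord ≤ 1.
∫: right-multiply L₀ by Dx.
L = (4 - 3·x)·Dx + (-1 + x)·Dx^2  (order 2).
h: a_k = 0, -6, -12, -17, -39/2, -393/20, -92/5, -4659/280, -16671/1120, …
ICs: h(0) = 0, h′(0) = -6.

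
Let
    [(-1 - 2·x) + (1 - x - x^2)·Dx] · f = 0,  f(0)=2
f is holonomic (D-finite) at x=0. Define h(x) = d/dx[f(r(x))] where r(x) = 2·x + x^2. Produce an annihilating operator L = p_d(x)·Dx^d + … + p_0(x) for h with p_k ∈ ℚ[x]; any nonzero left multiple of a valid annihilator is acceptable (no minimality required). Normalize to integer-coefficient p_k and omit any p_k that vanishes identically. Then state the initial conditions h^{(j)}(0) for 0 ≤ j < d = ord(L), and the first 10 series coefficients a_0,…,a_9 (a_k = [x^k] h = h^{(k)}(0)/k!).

L = (9 + 42·x + 105·x^2 + 164·x^3 + 141·x^4 + 60·x^5 + 10·x^6) + (-1 - 3·x + 9·x^2 + 39·x^3 + 55·x^4 + 39·x^5 + 14·x^6 + 2·x^7)·Dx  (order 1).
h: a_k = 4, 36, 192, 944, 4340, 19140, 82096, 344912, 1426464, 5826640, …
ICs: h(0) = 4.

f: a_k = 2, 2, 4, 6, 10, 16, 26, 42, 68, 110, …
Substitute x→r, Dx→(1/r')Dx; clear ⇒ L₀.
Differentiate: ansatz ord ≤ ord L₀ ⇒ L.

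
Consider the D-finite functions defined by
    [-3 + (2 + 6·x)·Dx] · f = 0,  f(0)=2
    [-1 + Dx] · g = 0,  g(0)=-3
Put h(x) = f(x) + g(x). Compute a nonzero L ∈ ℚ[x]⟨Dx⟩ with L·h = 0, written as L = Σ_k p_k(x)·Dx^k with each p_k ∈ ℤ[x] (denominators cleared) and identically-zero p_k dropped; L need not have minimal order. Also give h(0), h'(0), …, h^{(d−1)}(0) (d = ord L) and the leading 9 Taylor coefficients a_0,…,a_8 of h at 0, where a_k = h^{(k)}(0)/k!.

f: a_k = 2, 3, -9/4, 27/8, -405/64, 1701/128, -15309/512, 72171/1024, -2814669/16384, …
g: a_k = -3, -3, -3/2, -1/2, -1/8, -1/40, -1/240, -1/1680, -1/13440, …
h₀=f+g: left-lcm gives L₀, ord ≤ 2.
L = (15 + 18·x) + (-13 - 24·x - 36·x^2)·Dx + (-2 + 6·x + 36·x^2)·Dx^2  (order 2).
h: a_k = -1, 0, -15/4, 23/8, -413/64, 8489/640, -229667/7680, 7577891/107520, -295540373/1720320, …
ICs: h(0) = -1, h′(0) = 0.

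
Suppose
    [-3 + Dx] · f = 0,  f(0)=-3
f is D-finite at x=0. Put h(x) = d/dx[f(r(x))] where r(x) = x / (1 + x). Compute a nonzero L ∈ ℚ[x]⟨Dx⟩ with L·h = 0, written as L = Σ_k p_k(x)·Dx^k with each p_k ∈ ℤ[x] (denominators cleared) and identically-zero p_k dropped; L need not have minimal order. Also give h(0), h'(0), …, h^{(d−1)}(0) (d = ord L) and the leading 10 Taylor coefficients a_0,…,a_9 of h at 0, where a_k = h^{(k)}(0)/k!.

f: a_k = -3, -9, -27/2, -27/2, -81/8, -243/40, -243/80, -729/560, -2187/4480, -729/4480, …
Change of var in L_f (x↦r) gives L₀.
h=h₀': d/dx-closure on L₀ ⇒ L.
L = (1 - 2·x) + (-1 - 2·x - x^2)·Dx  (order 1).
h: a_k = -9, -9, 27/2, -9/2, -63/8, 621/40, -1233/80, 4869/560, 5751/4480, -48537/4480, …
ICs: h(0) = -9.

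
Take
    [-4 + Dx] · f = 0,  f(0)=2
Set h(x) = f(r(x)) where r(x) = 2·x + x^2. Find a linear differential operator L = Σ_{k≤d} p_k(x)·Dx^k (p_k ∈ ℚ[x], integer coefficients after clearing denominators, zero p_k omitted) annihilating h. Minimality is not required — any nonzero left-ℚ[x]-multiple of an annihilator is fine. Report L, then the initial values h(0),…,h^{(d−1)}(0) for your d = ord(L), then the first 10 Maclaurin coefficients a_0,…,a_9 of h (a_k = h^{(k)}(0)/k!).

L = (-8 - 8·x) + Dx  (order 1).
h: a_k = 2, 16, 72, 704/3, 1840/3, 6784/5, 118208/45, 1434112/315, 753856/105, 5913088/567, …
ICs: h(0) = 2.

f: a_k = 2, 8, 16, 64/3, 64/3, 256/15, 512/45, 2048/315, 1024/315, 4096/2835, …
Substitute x→r, Dx→(1/r')Dx; clear ⇒ L₀.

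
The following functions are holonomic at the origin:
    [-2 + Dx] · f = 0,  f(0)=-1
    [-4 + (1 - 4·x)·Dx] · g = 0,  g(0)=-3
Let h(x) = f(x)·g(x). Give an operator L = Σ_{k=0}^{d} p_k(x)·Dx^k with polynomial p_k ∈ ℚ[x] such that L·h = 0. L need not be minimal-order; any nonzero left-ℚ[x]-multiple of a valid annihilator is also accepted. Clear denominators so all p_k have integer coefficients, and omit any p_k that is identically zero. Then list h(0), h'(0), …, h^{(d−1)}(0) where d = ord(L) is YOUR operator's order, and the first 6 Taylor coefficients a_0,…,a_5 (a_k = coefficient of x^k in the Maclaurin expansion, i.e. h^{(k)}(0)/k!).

L = (6 - 8·x) + (-1 + 4·x)·Dx  (order 1).
h: a_k = 3, 18, 78, 316, 1266, 25324/5, …
ICs: h(0) = 3.

f: a_k = -1, -2, -2, -4/3, -2/3, -4/15, …
g: a_k = -3, -12, -48, -192, -768, -3072, …
Product ⇒ symmetric product L₀, ord ≤ 1.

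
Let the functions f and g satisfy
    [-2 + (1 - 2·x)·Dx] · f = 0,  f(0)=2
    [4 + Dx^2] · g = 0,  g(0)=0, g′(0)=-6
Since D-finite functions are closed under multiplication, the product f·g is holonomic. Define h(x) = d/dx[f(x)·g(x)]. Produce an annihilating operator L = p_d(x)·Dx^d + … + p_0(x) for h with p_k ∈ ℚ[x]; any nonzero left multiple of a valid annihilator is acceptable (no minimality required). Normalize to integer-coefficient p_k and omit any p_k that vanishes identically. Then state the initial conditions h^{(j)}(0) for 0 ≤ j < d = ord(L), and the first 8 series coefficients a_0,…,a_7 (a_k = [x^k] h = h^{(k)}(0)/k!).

L = (-4 - 16·x + 16·x^2) + (-4 + 8·x)·Dx + (1 - 4·x + 4·x^2)·Dx^2  (order 2).
h: a_k = -12, -48, -120, -320, -808, -9696/5, -67856/15, -1085696/105, …
ICs: h(0) = -12, h′(0) = -48.

f: a_k = 2, 4, 8, 16, 32, 64, 128, 256, …
g: a_k = 0, -6, 0, 4, 0, -4/5, 0, 8/105, …
Product ⇒ symmetric product L₀, ord ≤ 2.
h=h₀': d/dx-closure on L₀ ⇒ L.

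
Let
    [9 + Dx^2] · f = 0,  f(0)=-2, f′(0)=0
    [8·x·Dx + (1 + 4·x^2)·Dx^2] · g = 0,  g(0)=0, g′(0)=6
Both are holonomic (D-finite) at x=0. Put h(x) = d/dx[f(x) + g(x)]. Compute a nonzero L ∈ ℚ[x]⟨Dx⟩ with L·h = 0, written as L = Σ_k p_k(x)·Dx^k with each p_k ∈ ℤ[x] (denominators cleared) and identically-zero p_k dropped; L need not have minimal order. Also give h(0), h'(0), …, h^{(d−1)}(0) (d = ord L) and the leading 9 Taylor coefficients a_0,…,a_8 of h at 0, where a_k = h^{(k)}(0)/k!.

f: a_k = -2, 0, 9, 0, -27/4, 0, 81/40, 0, -729/2240, …
g: a_k = 0, 6, 0, -8, 0, 96/5, 0, -384/7, 0, …
h₀=f+g: left-lcm gives L₀, ord ≤ 4.
Derive L from L₀ (diff closure).
L = (-2808·x + 19008·x^3 + 10368·x^5) + (9 + 1548·x^2 + 7344·x^4 + 5184·x^6)·Dx + (-312·x + 2112·x^3 + 1152·x^5)·Dx^2 + (1 + 172·x^2 + 816·x^4 + 576·x^6)·Dx^3  (order 3).
h: a_k = 6, 18, -24, -27, 96, 243/20, -384, -729/280, 1536, …
ICs: h(0) = 6, h′(0) = 18, h′′(0) = -48.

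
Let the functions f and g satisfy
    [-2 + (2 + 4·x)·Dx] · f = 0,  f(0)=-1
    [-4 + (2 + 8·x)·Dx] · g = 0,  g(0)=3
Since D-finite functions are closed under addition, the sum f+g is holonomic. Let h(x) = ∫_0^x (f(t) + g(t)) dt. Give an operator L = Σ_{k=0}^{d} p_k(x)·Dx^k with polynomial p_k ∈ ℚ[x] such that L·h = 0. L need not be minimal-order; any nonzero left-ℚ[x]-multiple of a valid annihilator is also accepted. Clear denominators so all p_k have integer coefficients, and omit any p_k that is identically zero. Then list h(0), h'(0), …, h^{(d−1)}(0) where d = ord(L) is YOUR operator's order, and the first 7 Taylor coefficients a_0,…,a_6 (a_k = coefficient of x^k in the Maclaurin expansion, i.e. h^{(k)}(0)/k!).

f: a_k = -1, -1, 1/2, -1/2, 5/8, -7/8, 21/16, …
g: a_k = 3, 6, -6, 12, -30, 84, -252, …
Sum ⇒ L₀ = lclm(L_f,L_g) in ℚ(x)⟨Dx⟩.
h=∫h₀ ⇒ L = L₀·Dx.
L = -2·Dx + (3 + 8·x)·Dx^2 + (1 + 6·x + 8·x^2)·Dx^3  (order 3).
h: a_k = 0, 2, 5/2, -11/6, 23/8, -47/8, 665/48, …
ICs: h(0) = 0, h′(0) = 2, h′′(0) = 5.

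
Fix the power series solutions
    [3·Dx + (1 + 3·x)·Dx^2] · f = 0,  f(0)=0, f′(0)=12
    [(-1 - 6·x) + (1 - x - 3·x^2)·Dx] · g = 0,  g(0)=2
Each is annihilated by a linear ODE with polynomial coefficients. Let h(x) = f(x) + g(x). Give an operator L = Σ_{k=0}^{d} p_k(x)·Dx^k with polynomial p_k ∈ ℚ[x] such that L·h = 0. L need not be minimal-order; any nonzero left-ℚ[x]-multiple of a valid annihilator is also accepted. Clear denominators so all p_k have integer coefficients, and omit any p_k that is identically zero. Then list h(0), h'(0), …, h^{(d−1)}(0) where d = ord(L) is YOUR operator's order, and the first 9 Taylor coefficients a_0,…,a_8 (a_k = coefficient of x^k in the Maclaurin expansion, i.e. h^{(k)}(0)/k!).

L = (-270 - 1422·x - 3780·x^2 - 2916·x^3 - 2916·x^4)·Dx + (-24 - 468·x - 2736·x^2 - 5616·x^3 - 5994·x^4 - 4860·x^5)·Dx^2 + (11 + 79·x + 129·x^2 - 171·x^3 - 783·x^4 - 1377·x^5 - 972·x^6)·Dx^3  (order 3).
h: a_k = 2, 14, -10, 50, -43, 1372/5, -292, 11786/7, -4529/2, …
ICs: h(0) = 2, h′(0) = 14, h′′(0) = -20.

f: a_k = 0, 12, -18, 36, -81, 972/5, -486, 8748/7, -6561/2, …
g: a_k = 2, 2, 8, 14, 38, 80, 194, 434, 1016, …
Weyl lclm of L_f,L_g ⇒ L₀ (ord ≤ 3).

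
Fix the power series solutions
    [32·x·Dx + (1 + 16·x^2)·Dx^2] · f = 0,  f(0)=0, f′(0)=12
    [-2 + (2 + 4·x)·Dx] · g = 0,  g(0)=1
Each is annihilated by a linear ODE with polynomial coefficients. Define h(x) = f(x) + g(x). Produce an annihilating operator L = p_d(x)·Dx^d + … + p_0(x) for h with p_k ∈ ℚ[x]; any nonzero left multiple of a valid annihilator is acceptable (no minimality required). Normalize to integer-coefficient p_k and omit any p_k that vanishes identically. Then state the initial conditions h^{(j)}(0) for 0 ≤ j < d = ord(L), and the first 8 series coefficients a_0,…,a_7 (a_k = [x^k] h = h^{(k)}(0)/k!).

L = (-32 - 160·x + 1536·x^2 + 1536·x^3)·Dx + (-35 - 128·x + 1312·x^2 + 6144·x^3 + 5376·x^4)·Dx^2 + (-1 + 30·x + 96·x^2 + 576·x^3 + 1792·x^4 + 1536·x^5)·Dx^3  (order 3).
h: a_k = 1, 13, -1/2, -127/2, -5/8, 24611/40, -21/16, -786201/112, …
ICs: h(0) = 1, h′(0) = 13, h′′(0) = -1.

f: a_k = 0, 12, 0, -64, 0, 3072/5, 0, -49152/7, …
g: a_k = 1, 1, -1/2, 1/2, -5/8, 7/8, -21/16, 33/16, …
Sum ⇒ L₀ = lclm(L_f,L_g) in ℚ(x)⟨Dx⟩.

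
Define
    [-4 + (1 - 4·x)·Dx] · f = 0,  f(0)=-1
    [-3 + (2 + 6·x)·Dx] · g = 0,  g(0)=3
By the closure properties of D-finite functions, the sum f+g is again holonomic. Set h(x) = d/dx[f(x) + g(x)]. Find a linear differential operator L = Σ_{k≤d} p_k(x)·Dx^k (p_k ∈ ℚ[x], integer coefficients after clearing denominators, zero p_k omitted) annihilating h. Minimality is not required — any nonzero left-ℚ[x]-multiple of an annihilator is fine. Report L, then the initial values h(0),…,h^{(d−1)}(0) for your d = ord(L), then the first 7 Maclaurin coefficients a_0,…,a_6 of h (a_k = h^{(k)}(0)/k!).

L = (-792 - 864·x) + (-357 - 2520·x - 3024·x^2)·Dx + (38 + 34·x - 528·x^2 - 864·x^3)·Dx^2  (order 2).
h: a_k = 1/2, -155/4, -2829/16, -33983/32, -1285205/256, -12720693/512, -233365433/2048, …
ICs: h(0) = 1/2, h′(0) = -155/4.

f: a_k = -1, -4, -16, -64, -256, -1024, -4096, …
g: a_k = 3, 9/2, -27/8, 81/16, -1215/128, 5103/256, -45927/1024, …
Sum ⇒ L₀ = lclm(L_f,L_g) in ℚ(x)⟨Dx⟩.
h=h₀': d/dx-closure on L₀ ⇒ L.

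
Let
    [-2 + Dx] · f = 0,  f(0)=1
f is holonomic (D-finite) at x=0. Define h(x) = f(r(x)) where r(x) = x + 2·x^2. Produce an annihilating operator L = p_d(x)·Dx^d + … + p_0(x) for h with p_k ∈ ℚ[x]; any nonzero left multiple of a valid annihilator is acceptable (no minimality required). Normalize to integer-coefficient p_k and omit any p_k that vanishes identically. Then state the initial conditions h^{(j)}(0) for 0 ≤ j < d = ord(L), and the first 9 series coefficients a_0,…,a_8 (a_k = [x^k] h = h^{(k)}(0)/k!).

L = (-2 - 8·x) + Dx  (order 1).
h: a_k = 1, 2, 6, 28/3, 50/3, 108/5, 1324/45, 10424/315, 3958/105, …
ICs: h(0) = 1.

f: a_k = 1, 2, 2, 4/3, 2/3, 4/15, 4/45, 8/315, 2/315, …
f∘r: x↦r, Dx↦Dx/r' in L_f ⇒ L₀.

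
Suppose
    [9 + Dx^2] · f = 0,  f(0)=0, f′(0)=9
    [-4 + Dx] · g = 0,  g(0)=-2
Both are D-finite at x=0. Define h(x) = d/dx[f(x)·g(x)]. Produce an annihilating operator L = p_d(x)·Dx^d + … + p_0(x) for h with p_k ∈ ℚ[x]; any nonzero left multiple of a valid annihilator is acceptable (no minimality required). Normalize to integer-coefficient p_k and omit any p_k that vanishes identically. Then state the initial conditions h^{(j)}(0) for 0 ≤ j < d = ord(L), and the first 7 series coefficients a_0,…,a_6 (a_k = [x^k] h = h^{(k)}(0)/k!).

L = 25 - 8·Dx + Dx^2  (order 2).
h: a_k = -18, -144, -351, -336, 237/4, 2574/5, 25481/40, …
ICs: h(0) = -18, h′(0) = -144.

f: a_k = 0, 9, 0, -27/2, 0, 243/40, 0, …
g: a_k = -2, -8, -16, -64/3, -64/3, -256/15, -512/45, …
Sym-product of L_f,L_g gives L₀ (≤ ord 2).
Differentiate: ansatz ord ≤ ord L₀ ⇒ L.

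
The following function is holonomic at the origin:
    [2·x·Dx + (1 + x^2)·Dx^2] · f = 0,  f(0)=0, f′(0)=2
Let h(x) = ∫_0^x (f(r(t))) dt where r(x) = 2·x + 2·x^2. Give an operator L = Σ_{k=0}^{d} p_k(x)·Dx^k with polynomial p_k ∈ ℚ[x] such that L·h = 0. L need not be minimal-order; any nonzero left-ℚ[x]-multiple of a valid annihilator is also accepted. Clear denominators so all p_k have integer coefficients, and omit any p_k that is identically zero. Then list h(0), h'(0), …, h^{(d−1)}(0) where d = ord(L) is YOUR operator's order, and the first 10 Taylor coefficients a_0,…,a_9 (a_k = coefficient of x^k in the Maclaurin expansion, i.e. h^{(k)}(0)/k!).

f: a_k = 0, 2, 0, -2/3, 0, 2/5, 0, -2/7, 0, 2/9, …
Substitute x→r, Dx→(1/r')Dx; clear ⇒ L₀.
Integrate: L := L₀·Dx.
L = (-2 + 8·x + 32·x^2 + 48·x^3 + 24·x^4)·Dx^2 + (1 + 2·x + 4·x^2 + 16·x^3 + 20·x^4 + 8·x^5)·Dx^3  (order 3).
h: a_k = 0, 0, 2, 4/3, -4/3, -16/5, -8/15, 176/21, 80/7, -128/9, …
ICs: h(0) = 0, h′(0) = 0, h′′(0) = 4.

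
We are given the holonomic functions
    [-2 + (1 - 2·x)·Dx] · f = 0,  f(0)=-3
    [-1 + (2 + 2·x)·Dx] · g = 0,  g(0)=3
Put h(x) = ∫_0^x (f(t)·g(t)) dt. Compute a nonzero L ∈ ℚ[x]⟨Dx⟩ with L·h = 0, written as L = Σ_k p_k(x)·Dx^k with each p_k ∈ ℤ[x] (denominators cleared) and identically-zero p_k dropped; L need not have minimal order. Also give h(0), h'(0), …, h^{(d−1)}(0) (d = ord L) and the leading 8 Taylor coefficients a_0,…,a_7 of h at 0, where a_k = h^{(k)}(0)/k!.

f: a_k = -3, -6, -12, -24, -48, -96, -192, -384, …
g: a_k = 3, 3/2, -3/8, 3/16, -15/128, 21/256, -63/1024, 99/2048, …
h₀=f·g: eliminate ⇒ L₀, order ≤ 1·1.
h=∫h₀ ⇒ L = L₀·Dx.
L = (5 + 2·x)·Dx + (-2 + 2·x + 4·x^2)·Dx^2  (order 2).
h: a_k = 0, -9, -45/4, -117/8, -1413/64, -22563/640, -30105/512, -722331/7168, …
ICs: h(0) = 0, h′(0) = -9.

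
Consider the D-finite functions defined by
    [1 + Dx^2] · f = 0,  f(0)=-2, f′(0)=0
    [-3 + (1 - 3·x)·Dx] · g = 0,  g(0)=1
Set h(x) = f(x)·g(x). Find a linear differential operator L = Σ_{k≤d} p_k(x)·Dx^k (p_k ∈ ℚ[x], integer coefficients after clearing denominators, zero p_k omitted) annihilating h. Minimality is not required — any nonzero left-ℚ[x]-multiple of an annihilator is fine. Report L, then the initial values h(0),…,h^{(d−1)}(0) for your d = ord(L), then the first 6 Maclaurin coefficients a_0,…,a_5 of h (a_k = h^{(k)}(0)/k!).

f: a_k = -2, 0, 1, 0, -1/12, 0, …
g: a_k = 1, 3, 9, 27, 81, 243, …
h₀=f·g: eliminate ⇒ L₀, order ≤ 2·1.
L = (-1 + 3·x) + 6·Dx + (-1 + 3·x)·Dx^2  (order 2).
h: a_k = -2, -6, -17, -51, -1837/12, -1837/4, …
ICs: h(0) = -2, h′(0) = -6.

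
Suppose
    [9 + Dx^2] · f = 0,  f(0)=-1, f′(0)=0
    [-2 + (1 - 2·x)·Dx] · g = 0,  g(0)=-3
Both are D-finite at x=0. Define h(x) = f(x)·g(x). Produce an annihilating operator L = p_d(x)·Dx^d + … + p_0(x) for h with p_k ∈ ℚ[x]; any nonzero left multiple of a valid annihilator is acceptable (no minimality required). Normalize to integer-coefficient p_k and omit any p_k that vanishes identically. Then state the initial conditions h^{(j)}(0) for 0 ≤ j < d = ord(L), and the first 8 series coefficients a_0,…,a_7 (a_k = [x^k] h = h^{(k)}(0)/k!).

L = (-9 + 18·x) + 4·Dx + (-1 + 2·x)·Dx^2  (order 2).
h: a_k = 3, 6, -3/2, -3, 33/8, 33/4, 1077/80, 1077/40, …
ICs: h(0) = 3, h′(0) = 6.

f: a_k = -1, 0, 9/2, 0, -27/8, 0, 81/80, 0, …
g: a_k = -3, -6, -12, -24, -48, -96, -192, -384, …
Sym-product of L_f,L_g gives L₀ (≤ ord 2).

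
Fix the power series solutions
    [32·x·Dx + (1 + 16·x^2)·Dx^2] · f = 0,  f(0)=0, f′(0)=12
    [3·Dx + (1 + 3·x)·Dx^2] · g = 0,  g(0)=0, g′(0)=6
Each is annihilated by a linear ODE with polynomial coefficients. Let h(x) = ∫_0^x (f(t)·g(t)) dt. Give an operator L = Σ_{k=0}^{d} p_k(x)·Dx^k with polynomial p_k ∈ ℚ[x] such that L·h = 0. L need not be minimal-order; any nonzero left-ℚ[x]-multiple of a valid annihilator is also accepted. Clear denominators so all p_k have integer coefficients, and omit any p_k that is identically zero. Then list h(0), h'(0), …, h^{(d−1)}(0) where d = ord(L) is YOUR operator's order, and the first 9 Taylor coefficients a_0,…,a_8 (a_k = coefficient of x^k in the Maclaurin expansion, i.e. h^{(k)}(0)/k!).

L = (15744 + 89280·x + 811008·x^2 + 5299200·x^3 + 13271040·x^4 + 17252352·x^5 + 21233664·x^7)·Dx^2 + (4258 + 91200·x + 775488·x^2 + 4635648·x^3 + 18247680·x^4 + 41140224·x^5 + 46448640·x^6 + 21233664·x^7 + 74317824·x^8)·Dx^3 + (492 + 12548·x + 131328·x^2 + 747968·x^3 + 3219456·x^4 + 10146816·x^5 + 21233664·x^6 + 24920064·x^7 + 21233664·x^8 + 42467328·x^9)·Dx^4 + (73 + 822·x + 6161·x^2 + 34944·x^3 + 151168·x^4 + 500736·x^5 + 1322496·x^6 + 2654208·x^7 + 3244032·x^8 + 3538944·x^9 + 5308416·x^10)·Dx^5  (order 5).
h: a_k = 0, 0, 0, 24, -27, -168/5, 15, 18504/35, -7317/10, …
ICs: h(0) = 0, h′(0) = 0, h′′(0) = 0, h′′′(0) = 144, h′′′′(0) = -648.

f: a_k = 0, 12, 0, -64, 0, 3072/5, 0, -49152/7, 0, …
g: a_k = 0, 6, -9, 18, -81/2, 486/5, -243, 4374/7, -6561/4, …
L₀ := L_f ⊗_s L_g (sym. prod.), ord ≤ 4.
h=∫₀ˣh₀: take L = L₀·Dx.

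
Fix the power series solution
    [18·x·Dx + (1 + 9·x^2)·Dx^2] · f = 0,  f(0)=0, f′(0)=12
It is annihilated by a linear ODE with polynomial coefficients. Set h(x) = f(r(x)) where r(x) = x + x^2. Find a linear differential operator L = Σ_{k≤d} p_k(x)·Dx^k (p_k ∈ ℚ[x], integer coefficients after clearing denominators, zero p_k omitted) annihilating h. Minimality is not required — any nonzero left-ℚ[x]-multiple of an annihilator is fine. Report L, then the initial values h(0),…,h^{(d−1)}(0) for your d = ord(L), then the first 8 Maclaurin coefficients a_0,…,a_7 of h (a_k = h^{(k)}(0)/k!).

L = (-2 + 18·x + 72·x^2 + 108·x^3 + 54·x^4)·Dx + (1 + 2·x + 9·x^2 + 36·x^3 + 45·x^4 + 18·x^5)·Dx^2  (order 2).
h: a_k = 0, 12, 12, -36, -108, 432/5, 936, 4860/7, …
ICs: h(0) = 0, h′(0) = 12.

f: a_k = 0, 12, 0, -36, 0, 972/5, 0, -8748/7, …
h₀=f(r): pull back L_f along r ⇒ L₀.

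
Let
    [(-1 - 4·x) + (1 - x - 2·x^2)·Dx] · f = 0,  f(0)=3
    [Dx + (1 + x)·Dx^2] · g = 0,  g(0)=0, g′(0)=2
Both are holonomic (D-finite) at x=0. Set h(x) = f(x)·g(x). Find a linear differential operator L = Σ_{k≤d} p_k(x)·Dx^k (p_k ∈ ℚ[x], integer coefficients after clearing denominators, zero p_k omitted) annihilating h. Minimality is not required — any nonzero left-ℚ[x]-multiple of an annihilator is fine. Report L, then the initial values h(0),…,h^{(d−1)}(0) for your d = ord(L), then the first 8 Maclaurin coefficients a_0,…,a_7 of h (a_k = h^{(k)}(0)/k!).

L = (5 + 8·x) + (1 + 11·x + 10·x^2)·Dx + (-1 + 3·x^2 + 2·x^3)·Dx^2  (order 2).
h: a_k = 0, 6, 3, 17, 43/2, 567/10, 987/10, 14907/70, …
ICs: h(0) = 0, h′(0) = 6.

f: a_k = 3, 3, 9, 15, 33, 63, 129, 255, …
g: a_k = 0, 2, -1, 2/3, -1/2, 2/5, -1/3, 2/7, …
Product ⇒ symmetric product L₀, ord ≤ 2.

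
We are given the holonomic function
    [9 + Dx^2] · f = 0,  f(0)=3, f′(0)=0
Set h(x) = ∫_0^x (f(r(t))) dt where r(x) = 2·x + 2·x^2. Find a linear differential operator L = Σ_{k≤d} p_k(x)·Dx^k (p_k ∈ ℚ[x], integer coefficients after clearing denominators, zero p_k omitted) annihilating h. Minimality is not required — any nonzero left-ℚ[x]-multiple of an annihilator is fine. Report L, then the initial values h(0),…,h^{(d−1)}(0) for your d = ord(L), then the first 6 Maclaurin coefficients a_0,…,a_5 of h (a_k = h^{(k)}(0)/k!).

f: a_k = 3, 0, -27/2, 0, 81/8, 0, …
Change of var in L_f (x↦r) gives L₀.
∫: right-multiply L₀ by Dx.
L = (36 + 216·x + 432·x^2 + 288·x^3)·Dx - 2·Dx^2 + (1 + 2·x)·Dx^3  (order 3).
h: a_k = 0, 3, 0, -18, -27, 108/5, …
ICs: h(0) = 0, h′(0) = 3, h′′(0) = 0.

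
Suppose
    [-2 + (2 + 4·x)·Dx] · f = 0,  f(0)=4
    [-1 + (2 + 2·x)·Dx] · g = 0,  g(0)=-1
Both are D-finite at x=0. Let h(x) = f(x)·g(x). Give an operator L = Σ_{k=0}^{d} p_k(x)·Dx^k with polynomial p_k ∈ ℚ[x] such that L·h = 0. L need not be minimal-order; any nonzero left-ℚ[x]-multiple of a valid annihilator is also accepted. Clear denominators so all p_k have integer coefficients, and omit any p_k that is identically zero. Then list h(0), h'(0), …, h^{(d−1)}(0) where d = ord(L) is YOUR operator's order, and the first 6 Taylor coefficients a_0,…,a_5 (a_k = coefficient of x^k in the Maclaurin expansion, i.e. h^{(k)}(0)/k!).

f: a_k = 4, 4, -2, 2, -5/2, 7/2, …
g: a_k = -1, -1/2, 1/8, -1/16, 5/128, -7/256, …
Sym-product of L_f,L_g gives L₀ (≤ ord 1).
L = (-3 - 4·x) + (2 + 6·x + 4·x^2)·Dx  (order 1).
h: a_k = -4, -6, 1/2, -3/4, 37/32, -117/64, …
ICs: h(0) = -4.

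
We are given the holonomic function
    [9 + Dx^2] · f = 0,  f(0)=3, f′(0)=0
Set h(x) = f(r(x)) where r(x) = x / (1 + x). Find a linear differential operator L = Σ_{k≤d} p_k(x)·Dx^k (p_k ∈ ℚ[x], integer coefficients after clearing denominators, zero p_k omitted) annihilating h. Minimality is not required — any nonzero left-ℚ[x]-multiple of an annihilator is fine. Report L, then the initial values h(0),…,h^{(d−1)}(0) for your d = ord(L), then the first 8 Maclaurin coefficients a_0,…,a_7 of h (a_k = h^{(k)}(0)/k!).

f: a_k = 3, 0, -27/2, 0, 81/8, 0, -243/80, 0, …
h₀=f(r): pull back L_f along r ⇒ L₀.
L = 9 + (2 + 6·x + 6·x^2 + 2·x^3)·Dx + (1 + 4·x + 6·x^2 + 4·x^3 + x^4)·Dx^2  (order 2).
h: a_k = 3, 0, -27/2, 27, -243/8, 27/2, 2457/80, -4131/40, …
ICs: h(0) = 3, h′(0) = 0.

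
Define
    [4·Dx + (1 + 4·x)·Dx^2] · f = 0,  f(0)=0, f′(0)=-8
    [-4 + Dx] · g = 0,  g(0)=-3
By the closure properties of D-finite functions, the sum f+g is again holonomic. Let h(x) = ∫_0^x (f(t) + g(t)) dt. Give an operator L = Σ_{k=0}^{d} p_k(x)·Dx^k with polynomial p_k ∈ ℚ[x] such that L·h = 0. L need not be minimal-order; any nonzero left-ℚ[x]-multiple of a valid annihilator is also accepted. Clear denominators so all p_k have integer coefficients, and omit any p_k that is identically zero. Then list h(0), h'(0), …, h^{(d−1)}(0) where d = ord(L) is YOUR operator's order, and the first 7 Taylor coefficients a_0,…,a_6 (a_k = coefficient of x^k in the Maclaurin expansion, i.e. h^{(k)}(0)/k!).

f: a_k = 0, -8, 16, -128/3, 128, -2048/5, 4096/3, …
g: a_k = -3, -12, -24, -32, -32, -128/5, -256/15, …
Weyl lclm of L_f,L_g ⇒ L₀ (ord ≤ 3).
h=∫₀ˣh₀: take L = L₀·Dx.
L = (-24 - 32·x)·Dx^2 + (2 - 16·x - 32·x^2)·Dx^3 + (1 + 6·x + 8·x^2)·Dx^4  (order 4).
h: a_k = 0, -3, -10, -8/3, -56/3, 96/5, -1088/15, …
ICs: h(0) = 0, h′(0) = -3, h′′(0) = -20, h′′′(0) = -16.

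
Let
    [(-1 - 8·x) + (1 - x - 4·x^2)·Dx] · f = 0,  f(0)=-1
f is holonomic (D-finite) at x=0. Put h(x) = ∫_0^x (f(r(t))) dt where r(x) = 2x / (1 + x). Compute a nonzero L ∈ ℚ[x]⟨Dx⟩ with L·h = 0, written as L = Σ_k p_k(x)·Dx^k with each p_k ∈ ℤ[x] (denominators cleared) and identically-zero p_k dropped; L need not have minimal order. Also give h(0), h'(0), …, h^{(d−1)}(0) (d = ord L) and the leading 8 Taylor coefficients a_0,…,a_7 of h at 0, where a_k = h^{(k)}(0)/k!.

f: a_k = -1, -1, -5, -9, -29, -65, -181, -441, …
h₀=f(r): pull back L_f along r ⇒ L₀.
Integrate: L := L₀·Dx.
L = (2 + 34·x)·Dx + (-1 - x + 17·x^2 + 17·x^3)·Dx^2  (order 2).
h: a_k = 0, -1, -1, -6, -17/2, -306/5, -289/3, -5202/7, …
ICs: h(0) = 0, h′(0) = -1.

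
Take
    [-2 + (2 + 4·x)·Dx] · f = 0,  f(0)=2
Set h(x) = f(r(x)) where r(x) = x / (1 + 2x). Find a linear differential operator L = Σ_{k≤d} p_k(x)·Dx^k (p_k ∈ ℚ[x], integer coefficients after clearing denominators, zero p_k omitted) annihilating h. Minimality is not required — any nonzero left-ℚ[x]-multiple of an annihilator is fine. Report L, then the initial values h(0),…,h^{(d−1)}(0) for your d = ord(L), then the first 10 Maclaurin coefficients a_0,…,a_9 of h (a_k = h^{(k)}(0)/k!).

f: a_k = 2, 2, -1, 1, -5/4, 7/4, -21/8, 33/8, -429/64, 715/64, …
f∘r: x↦r, Dx↦Dx/r' in L_f ⇒ L₀.
L = -1 + (1 + 6·x + 8·x^2)·Dx  (order 1).
h: a_k = 2, 2, -5, 13, -141/4, 399/4, -2353/8, 7205/8, -182461/64, 594203/64, …
ICs: h(0) = 2.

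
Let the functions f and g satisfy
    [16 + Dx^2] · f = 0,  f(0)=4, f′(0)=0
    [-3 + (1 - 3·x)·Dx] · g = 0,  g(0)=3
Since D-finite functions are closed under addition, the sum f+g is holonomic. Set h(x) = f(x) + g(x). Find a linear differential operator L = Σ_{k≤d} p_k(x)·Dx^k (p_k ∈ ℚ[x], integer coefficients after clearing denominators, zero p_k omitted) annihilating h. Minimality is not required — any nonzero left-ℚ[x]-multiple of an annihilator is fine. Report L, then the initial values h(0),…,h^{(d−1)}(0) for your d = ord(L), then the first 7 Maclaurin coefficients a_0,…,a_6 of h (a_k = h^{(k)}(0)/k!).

L = (-1680 + 2304·x - 3456·x^2) + (272 - 1584·x + 3456·x^2 - 3456·x^3)·Dx + (-105 + 144·x - 216·x^2)·Dx^2 + (17 - 99·x + 216·x^2 - 216·x^3)·Dx^3  (order 3).
h: a_k = 7, 9, -5, 81, 857/3, 729, 97391/45, …
ICs: h(0) = 7, h′(0) = 9, h′′(0) = -10.

f: a_k = 4, 0, -32, 0, 128/3, 0, -1024/45, …
g: a_k = 3, 9, 27, 81, 243, 729, 2187, …
Sum ⇒ L₀ = lclm(L_f,L_g) in ℚ(x)⟨Dx⟩.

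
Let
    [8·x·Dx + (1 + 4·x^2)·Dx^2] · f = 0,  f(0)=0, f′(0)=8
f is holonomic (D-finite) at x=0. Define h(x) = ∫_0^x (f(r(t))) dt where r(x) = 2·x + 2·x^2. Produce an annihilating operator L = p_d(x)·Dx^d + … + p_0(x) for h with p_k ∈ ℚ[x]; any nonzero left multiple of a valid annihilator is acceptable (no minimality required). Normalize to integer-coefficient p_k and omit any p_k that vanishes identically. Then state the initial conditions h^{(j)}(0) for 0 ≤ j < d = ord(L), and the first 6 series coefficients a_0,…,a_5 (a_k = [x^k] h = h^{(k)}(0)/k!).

f: a_k = 0, 8, 0, -32/3, 0, 128/5, …
Substitute x→r, Dx→(1/r')Dx; clear ⇒ L₀.
∫: right-multiply L₀ by Dx.
L = (-2 + 32·x + 128·x^2 + 192·x^3 + 96·x^4)·Dx^2 + (1 + 2·x + 16·x^2 + 64·x^3 + 80·x^4 + 32·x^5)·Dx^3  (order 3).
h: a_k = 0, 0, 8, 16/3, -64/3, -256/5, …
ICs: h(0) = 0, h′(0) = 0, h′′(0) = 16.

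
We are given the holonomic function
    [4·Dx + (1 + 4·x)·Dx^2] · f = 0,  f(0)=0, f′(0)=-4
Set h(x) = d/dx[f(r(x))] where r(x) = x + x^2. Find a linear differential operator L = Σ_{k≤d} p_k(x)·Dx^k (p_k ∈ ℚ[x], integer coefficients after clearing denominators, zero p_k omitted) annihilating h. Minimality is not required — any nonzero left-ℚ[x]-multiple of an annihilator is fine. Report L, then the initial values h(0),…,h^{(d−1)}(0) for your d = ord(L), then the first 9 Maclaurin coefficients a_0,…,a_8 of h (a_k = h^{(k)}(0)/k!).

L = 2 + (1 + 2·x)·Dx  (order 1).
h: a_k = -4, 8, -16, 32, -64, 128, -256, 512, -1024, …
ICs: h(0) = -4.

f: a_k = 0, -4, 8, -64/3, 64, -1024/5, 2048/3, -16384/7, 8192, …
f∘r: x↦r, Dx↦Dx/r' in L_f ⇒ L₀.
h=h₀': d/dx-closure on L₀ ⇒ L.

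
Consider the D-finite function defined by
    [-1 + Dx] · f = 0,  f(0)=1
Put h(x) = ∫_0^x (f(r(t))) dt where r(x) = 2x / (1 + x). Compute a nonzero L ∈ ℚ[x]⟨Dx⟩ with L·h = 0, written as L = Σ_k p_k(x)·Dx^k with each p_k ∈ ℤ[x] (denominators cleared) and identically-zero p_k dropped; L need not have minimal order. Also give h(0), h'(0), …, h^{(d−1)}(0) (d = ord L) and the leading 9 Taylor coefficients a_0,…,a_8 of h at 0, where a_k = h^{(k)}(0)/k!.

f: a_k = 1, 1, 1/2, 1/6, 1/24, 1/120, 1/720, 1/5040, 1/40320, …
L₀ from L_f via x↦r, Dx↦r'^{-1}Dx.
h=∫₀ˣh₀: take L = L₀·Dx.
L = -2·Dx + (1 + 2·x + x^2)·Dx^2  (order 2).
h: a_k = 0, 1, 1, 0, -1/6, 2/15, -1/15, 4/315, 5/252, …
ICs: h(0) = 0, h′(0) = 1.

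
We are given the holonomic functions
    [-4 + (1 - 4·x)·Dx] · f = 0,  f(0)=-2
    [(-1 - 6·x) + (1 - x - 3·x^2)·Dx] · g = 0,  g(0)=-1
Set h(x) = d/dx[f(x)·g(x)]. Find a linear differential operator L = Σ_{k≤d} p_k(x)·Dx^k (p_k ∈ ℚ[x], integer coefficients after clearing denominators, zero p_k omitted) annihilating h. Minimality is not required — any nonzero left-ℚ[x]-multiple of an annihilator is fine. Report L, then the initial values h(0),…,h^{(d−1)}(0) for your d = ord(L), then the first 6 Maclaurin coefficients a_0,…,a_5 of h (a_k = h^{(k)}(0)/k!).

f: a_k = -2, -8, -32, -128, -512, -2048, …
g: a_k = -1, -1, -4, -7, -19, -40, …
Sym-product of L_f,L_g gives L₀ (≤ ord 1).
Differentiate: ansatz ord ≤ ord L₀ ⇒ L.
L = (48 - 102·x - 354·x^2 + 192·x^3 + 1728·x^4) + (-5 + 27·x + 21·x^2 - 238·x^3 + 60·x^4 + 432·x^5)·Dx  (order 1).
h: a_k = 10, 96, 618, 3448, 17640, 85836, …
ICs: h(0) = 10.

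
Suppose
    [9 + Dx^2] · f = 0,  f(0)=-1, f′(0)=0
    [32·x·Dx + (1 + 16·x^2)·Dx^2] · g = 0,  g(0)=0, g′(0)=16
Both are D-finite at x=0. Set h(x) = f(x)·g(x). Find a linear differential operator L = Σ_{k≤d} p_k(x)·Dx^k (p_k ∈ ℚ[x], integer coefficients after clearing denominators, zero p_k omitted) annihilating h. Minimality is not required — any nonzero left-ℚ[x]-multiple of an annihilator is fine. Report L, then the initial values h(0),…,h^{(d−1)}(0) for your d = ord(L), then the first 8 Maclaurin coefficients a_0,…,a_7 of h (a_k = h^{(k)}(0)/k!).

f: a_k = -1, 0, 9/2, 0, -27/8, 0, 81/80, 0, …
g: a_k = 0, 16, 0, -256/3, 0, 4096/5, 0, -65536/7, …
Sym-product of L_f,L_g gives L₀ (≤ ord 4).
L = (16425 + 696384·x^2 + 2778624·x^4 + 11943936·x^6 + 47775744·x^8) + (23616·x + 543744·x^3 + 3981312·x^5 + 21233664·x^7)·Dx + (2050 + 87168·x^2 + 470016·x^4 + 2654208·x^6 + 10616832·x^8)·Dx^2 + (2624·x + 60416·x^3 + 442368·x^5 + 2359296·x^7)·Dx^3 + (25 + 1088·x^2 + 17920·x^4 + 147456·x^6 + 589824·x^8)·Dx^4  (order 4).
h: a_k = 0, -16, 0, 472/3, 0, -6286/5, 0, 467351/35, …
ICs: h(0) = 0, h′(0) = -16, h′′(0) = 0, h′′′(0) = 944.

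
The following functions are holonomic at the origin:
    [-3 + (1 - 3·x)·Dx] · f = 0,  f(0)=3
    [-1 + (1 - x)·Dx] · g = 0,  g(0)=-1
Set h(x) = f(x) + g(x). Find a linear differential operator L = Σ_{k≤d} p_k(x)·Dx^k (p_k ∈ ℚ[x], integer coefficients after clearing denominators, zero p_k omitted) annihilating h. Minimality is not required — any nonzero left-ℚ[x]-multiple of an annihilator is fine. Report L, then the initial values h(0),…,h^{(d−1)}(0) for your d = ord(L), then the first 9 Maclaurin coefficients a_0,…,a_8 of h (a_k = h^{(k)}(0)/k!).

L = -6 + (8 - 12·x)·Dx + (-1 + 4·x - 3·x^2)·Dx^2  (order 2).
h: a_k = 2, 8, 26, 80, 242, 728, 2186, 6560, 19682, …
ICs: h(0) = 2, h′(0) = 8.

f: a_k = 3, 9, 27, 81, 243, 729, 2187, 6561, 19683, …
g: a_k = -1, -1, -1, -1, -1, -1, -1, -1, -1, …
h₀=f+g: left-lcm gives L₀, ord ≤ 2.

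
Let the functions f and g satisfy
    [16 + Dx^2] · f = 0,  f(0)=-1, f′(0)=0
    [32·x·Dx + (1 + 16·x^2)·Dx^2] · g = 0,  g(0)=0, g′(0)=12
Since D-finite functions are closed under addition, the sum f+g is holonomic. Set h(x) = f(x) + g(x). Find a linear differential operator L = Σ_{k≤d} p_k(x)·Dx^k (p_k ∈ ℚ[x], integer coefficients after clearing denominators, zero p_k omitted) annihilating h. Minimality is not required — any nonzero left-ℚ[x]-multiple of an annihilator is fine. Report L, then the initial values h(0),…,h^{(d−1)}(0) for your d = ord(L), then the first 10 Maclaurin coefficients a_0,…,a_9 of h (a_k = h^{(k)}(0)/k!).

L = (-5632·x + 114688·x^3 + 131072·x^5)·Dx + (-16 + 1792·x^2 + 36864·x^4 + 65536·x^6)·Dx^2 + (-352·x + 7168·x^3 + 8192·x^5)·Dx^3 + (-1 + 112·x^2 + 2304·x^4 + 4096·x^6)·Dx^4  (order 4).
h: a_k = -1, 12, 8, -64, -32/3, 3072/5, 256/45, -49152/7, -512/315, 262144/3, …
ICs: h(0) = -1, h′(0) = 12, h′′(0) = 16, h′′′(0) = -384.

f: a_k = -1, 0, 8, 0, -32/3, 0, 256/45, 0, -512/315, 0, …
g: a_k = 0, 12, 0, -64, 0, 3072/5, 0, -49152/7, 0, 262144/3, …
Sum ⇒ L₀ = lclm(L_f,L_g) in ℚ(x)⟨Dx⟩.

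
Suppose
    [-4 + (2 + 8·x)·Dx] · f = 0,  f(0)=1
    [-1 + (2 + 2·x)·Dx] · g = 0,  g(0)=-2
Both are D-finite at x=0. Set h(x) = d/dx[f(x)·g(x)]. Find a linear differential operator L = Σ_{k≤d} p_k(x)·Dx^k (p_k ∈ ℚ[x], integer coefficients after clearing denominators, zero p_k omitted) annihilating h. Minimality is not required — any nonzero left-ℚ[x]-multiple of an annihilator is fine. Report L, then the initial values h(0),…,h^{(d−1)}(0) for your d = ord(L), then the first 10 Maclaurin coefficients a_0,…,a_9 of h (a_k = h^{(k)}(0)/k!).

L = -9 + (-10 - 66·x - 120·x^2 - 64·x^3)·Dx  (order 1).
h: a_k = -5, 9/2, -135/8, 981/16, -28575/128, 210087/256, -3120075/1024, 23369805/2048, -1410418575/32768, 10703201715/65536, …
ICs: h(0) = -5.

f: a_k = 1, 2, -2, 4, -10, 28, -84, 264, -858, 2860, …
g: a_k = -2, -1, 1/4, -1/8, 5/64, -7/128, 21/512, -33/1024, 429/16384, -715/32768, …
f·g: L₀ = L_f ⊗_s L_g, ord ≤ 1·1.
Differentiate: ansatz ord ≤ ord L₀ ⇒ L.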